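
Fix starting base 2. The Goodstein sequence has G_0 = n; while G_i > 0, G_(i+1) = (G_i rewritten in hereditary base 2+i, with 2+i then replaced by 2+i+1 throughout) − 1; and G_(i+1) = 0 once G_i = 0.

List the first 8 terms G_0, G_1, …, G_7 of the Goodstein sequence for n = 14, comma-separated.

14, 110, 1281, 18750, 326591, 5862840, 134404971, 3487116548

i=0: 14 = 2^(2 + 1) + 2^2 + 2 (b=2); 2→3: 3^(3 + 1) + 3^3 + 3 = 111; 111−1 = 110
i=1: 110 = 3^(3 + 1) + 3^3 + 2 (b=3); 3→4: 4^(4 + 1) + 4^4 + 2 = 1282; 1282−1 = 1281
i=2: 1281 = 4^(4 + 1) + 4^4 + 1 (b=4); 4→5: 5^(5 + 1) + 5^5 + 1 = 18751; 18751−1 = 18750
i=3: 18750 = 5^(5 + 1) + 5^5 (b=5); 5→6: 6^(6 + 1) + 6^6 = 326592; 326592−1 = 326591
i=4: 326591 = 6^(6 + 1) + 5·6^5 + 5·6^4 + 5·6^3 + 5·6^2 + 5·6 + 5 (b=6); 6→7: 7^(7 + 1) + 5·7^5 + 5·7^4 + 5·7^3 + 5·7^2 + 5·7 + 5 = 5862841; 5862841−1 = 5862840
i=5: 5862840 = 7^(7 + 1) + 5·7^5 + 5·7^4 + 5·7^3 + 5·7^2 + 5·7 + 4 (b=7); 7→8: 8^(8 + 1) + 5·8^5 + 5·8^4 + 5·8^3 + 5·8^2 + 5·8 + 4 = 134404972; 134404972−1 = 134404971
i=6: 134404971 = 8^(8 + 1) + 5·8^5 + 5·8^4 + 5·8^3 + 5·8^2 + 5·8 + 3 (b=8); 8→9: 9^(9 + 1) + 5·9^5 + 5·9^4 + 5·9^3 + 5·9^2 + 5·9 + 3 = 3487116549; 3487116549−1 = 3487116548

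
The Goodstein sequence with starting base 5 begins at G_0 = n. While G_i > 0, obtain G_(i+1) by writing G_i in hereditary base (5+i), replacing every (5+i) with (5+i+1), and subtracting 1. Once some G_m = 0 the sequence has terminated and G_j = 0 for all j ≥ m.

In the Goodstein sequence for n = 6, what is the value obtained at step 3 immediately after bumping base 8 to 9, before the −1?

5

(0) 6|_5 = 5 + 1 ↦ 6 + 1|_6 = 7 ⇒ 6
(1) 6|_6 = 6 ↦ 7|_7 = 7 ⇒ 6
(2) 6|_7 = 6 ↦ 6|_8 = 6 ⇒ 5
(3) 5|_8 = 5 ↦ 5|_9 = 5 ⇒ 4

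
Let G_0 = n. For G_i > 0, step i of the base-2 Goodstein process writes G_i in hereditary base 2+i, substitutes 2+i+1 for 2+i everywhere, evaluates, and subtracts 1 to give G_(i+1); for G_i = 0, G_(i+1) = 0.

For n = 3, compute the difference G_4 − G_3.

-1

3 —HB2→ 2 + 1 —bump→ 3 + 1 = 4 —(−1)→ 3
3 —HB3→ 3 —bump→ 4 = 4 —(−1)→ 3
3 —HB4→ 3 —bump→ 3 = 3 —(−1)→ 2
2 —HB5→ 2 —bump→ 2 = 2 —(−1)→ 1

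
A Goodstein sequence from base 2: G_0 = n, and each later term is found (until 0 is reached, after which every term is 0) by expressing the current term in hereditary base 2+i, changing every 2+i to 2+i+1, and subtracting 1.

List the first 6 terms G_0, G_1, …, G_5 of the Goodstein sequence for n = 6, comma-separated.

i=0: 6 = 2^2 + 2 (b=2); 2→3: 3^3 + 3 = 30; 30−1 = 29
i=1: 29 = 3^3 + 2 (b=3); 3→4: 4^4 + 2 = 258; 258−1 = 257
i=2: 257 = 4^4 + 1 (b=4); 4→5: 5^5 + 1 = 3126; 3126−1 = 3125
i=3: 3125 = 5^5 (b=5); 5→6: 6^6 = 46656; 46656−1 = 46655
i=4: 46655 = 5·6^5 + 5·6^4 + 5·6^3 + 5·6^2 + 5·6 + 5 (b=6); 6→7: 5·7^5 + 5·7^4 + 5·7^3 + 5·7^2 + 5·7 + 5 = 98040; 98040−1 = 98039

6, 29, 257, 3125, 46655, 98039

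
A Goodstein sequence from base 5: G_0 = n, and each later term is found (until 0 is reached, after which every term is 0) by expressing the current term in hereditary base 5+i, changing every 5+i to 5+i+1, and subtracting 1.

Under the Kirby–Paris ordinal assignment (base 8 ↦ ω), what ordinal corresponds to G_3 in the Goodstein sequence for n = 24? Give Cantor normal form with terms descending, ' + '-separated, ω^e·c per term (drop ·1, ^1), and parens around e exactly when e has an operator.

G_0 = 24. HB_5(24) = 4·5 + 4. Bump = 28. G_1 = 27.
G_1 = 27. HB_6(27) = 4·6 + 3. Bump = 31. G_2 = 30.
G_2 = 30. HB_7(30) = 4·7 + 2. Bump = 34. G_3 = 33.
G_3 = 33. HB_8(33) = 4·8 + 1. Bump = 37. G_4 = 36.

ω·4 + 1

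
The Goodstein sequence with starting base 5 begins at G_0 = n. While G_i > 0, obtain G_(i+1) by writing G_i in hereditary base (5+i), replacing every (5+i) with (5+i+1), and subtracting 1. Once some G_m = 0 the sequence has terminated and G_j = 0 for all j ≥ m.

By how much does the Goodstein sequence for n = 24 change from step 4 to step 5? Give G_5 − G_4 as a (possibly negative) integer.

[0] 24 ≡ 4·5 + 4 (base 5). Lift 6: 28. −1: 27.
[1] 27 ≡ 4·6 + 3 (base 6). Lift 7: 31. −1: 30.
[2] 30 ≡ 4·7 + 2 (base 7). Lift 8: 34. −1: 33.
[3] 33 ≡ 4·8 + 1 (base 8). Lift 9: 37. −1: 36.
[4] 36 ≡ 4·9 (base 9). Lift 10: 40. −1: 39.

3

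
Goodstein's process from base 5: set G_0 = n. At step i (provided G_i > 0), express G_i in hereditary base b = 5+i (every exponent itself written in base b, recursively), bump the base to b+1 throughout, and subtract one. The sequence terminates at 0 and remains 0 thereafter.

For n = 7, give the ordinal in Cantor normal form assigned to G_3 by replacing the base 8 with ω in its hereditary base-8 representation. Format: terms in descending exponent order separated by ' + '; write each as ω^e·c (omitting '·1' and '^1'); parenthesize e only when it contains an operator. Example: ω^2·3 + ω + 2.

7

(0) 7|_5 = 5 + 2 ↦ 6 + 2|_6 = 8 ⇒ 7
(1) 7|_6 = 6 + 1 ↦ 7 + 1|_7 = 8 ⇒ 7
(2) 7|_7 = 7 ↦ 8|_8 = 8 ⇒ 7
(3) 7|_8 = 7 ↦ 7|_9 = 7 ⇒ 6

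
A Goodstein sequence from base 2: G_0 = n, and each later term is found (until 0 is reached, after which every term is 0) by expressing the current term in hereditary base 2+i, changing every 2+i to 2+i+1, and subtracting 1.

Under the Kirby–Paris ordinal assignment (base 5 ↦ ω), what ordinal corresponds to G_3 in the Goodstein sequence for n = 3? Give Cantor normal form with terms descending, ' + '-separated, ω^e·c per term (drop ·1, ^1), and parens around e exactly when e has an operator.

2

3 —HB2→ 2 + 1 —bump→ 3 + 1 = 4 —(−1)→ 3
3 —HB3→ 3 —bump→ 4 = 4 —(−1)→ 3
3 —HB4→ 3 —bump→ 3 = 3 —(−1)→ 2
2 —HB5→ 2 —bump→ 2 = 2 —(−1)→ 1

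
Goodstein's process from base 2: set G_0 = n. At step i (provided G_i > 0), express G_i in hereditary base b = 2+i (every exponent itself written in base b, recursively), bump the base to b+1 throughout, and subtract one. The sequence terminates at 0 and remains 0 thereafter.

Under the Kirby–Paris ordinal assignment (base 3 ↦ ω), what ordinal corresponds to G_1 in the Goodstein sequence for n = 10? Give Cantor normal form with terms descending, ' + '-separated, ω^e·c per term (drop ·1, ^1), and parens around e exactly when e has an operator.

step 0: 10 = 2^(2 + 1) + 2; sub 3 for 2: 3^(3 + 1) + 3; = 84; G_1 = 84−1 = 83
step 1: 83 = 3^(3 + 1) + 2; sub 4 for 3: 4^(4 + 1) + 2; = 1026; G_2 = 1026−1 = 1025

ω^(ω + 1) + 2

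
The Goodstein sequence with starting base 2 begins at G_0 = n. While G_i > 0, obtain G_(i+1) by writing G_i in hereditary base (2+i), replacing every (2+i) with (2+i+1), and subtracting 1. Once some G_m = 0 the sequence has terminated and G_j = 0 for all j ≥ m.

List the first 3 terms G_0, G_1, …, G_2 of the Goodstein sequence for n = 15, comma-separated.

15, 111, 1283

base 2: 15 = 2^(2 + 1) + 2^2 + 2 + 1; at 3: 3^(3 + 1) + 3^3 + 3 + 1 = 112; next = 111
base 3: 111 = 3^(3 + 1) + 3^3 + 3; at 4: 4^(4 + 1) + 4^4 + 4 = 1284; next = 1283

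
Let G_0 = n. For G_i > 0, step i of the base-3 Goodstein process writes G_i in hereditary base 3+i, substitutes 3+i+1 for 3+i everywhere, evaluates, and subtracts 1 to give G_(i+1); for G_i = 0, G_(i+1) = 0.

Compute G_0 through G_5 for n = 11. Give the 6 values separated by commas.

i=0: 11 = 3^2 + 2 (b=3); 3→4: 4^2 + 2 = 18; 18−1 = 17
i=1: 17 = 4^2 + 1 (b=4); 4→5: 5^2 + 1 = 26; 26−1 = 25
i=2: 25 = 5^2 (b=5); 5→6: 6^2 = 36; 36−1 = 35
i=3: 35 = 5·6 + 5 (b=6); 6→7: 5·7 + 5 = 40; 40−1 = 39
i=4: 39 = 5·7 + 4 (b=7); 7→8: 5·8 + 4 = 44; 44−1 = 43

11, 17, 25, 35, 39, 43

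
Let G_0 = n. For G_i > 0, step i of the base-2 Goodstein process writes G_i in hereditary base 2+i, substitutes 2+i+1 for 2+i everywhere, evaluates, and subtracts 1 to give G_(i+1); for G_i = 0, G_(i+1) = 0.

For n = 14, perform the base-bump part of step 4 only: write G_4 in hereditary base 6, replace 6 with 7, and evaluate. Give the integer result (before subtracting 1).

5862841

base 2: 14 = 2^(2 + 1) + 2^2 + 2; at 3: 3^(3 + 1) + 3^3 + 3 = 111; next = 110
base 3: 110 = 3^(3 + 1) + 3^3 + 2; at 4: 4^(4 + 1) + 4^4 + 2 = 1282; next = 1281
base 4: 1281 = 4^(4 + 1) + 4^4 + 1; at 5: 5^(5 + 1) + 5^5 + 1 = 18751; next = 18750
base 5: 18750 = 5^(5 + 1) + 5^5; at 6: 6^(6 + 1) + 6^6 = 326592; next = 326591
base 6: 326591 = 6^(6 + 1) + 5·6^5 + 5·6^4 + 5·6^3 + 5·6^2 + 5·6 + 5; at 7: 7^(7 + 1) + 5·7^5 + 5·7^4 + 5·7^3 + 5·7^2 + 5·7 + 5 = 5862841; next = 5862840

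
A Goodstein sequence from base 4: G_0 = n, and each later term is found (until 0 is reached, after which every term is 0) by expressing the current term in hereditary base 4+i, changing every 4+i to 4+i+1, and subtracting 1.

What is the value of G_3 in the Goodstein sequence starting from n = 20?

51

step 0: 20 = 4^2 + 4; sub 5 for 4: 5^2 + 5; = 30; G_1 = 30−1 = 29
step 1: 29 = 5^2 + 4; sub 6 for 5: 6^2 + 4; = 40; G_2 = 40−1 = 39
step 2: 39 = 6^2 + 3; sub 7 for 6: 7^2 + 3; = 52; G_3 = 52−1 = 51
step 3: 51 = 7^2 + 2; sub 8 for 7: 8^2 + 2; = 66; G_4 = 66−1 = 65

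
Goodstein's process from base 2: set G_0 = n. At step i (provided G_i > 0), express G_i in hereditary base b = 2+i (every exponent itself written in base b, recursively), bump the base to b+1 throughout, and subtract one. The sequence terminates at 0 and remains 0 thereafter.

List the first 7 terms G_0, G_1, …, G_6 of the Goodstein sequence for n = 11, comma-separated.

[0] 11 ≡ 2^(2 + 1) + 2 + 1 (base 2). Lift 3: 85. −1: 84.
[1] 84 ≡ 3^(3 + 1) + 3 (base 3). Lift 4: 1028. −1: 1027.
[2] 1027 ≡ 4^(4 + 1) + 3 (base 4). Lift 5: 15628. −1: 15627.
[3] 15627 ≡ 5^(5 + 1) + 2 (base 5). Lift 6: 279938. −1: 279937.
[4] 279937 ≡ 6^(6 + 1) + 1 (base 6). Lift 7: 5764802. −1: 5764801.
[5] 5764801 ≡ 7^(7 + 1) (base 7). Lift 8: 134217728. −1: 134217727.

11, 84, 1027, 15627, 279937, 5764801, 134217727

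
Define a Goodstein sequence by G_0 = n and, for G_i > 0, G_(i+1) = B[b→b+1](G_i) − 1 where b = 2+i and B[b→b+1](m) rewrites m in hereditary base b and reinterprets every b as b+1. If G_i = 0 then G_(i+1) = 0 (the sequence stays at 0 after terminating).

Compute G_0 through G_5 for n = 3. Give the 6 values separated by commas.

(0) 3|_2 = 2 + 1 ↦ 3 + 1|_3 = 4 ⇒ 3
(1) 3|_3 = 3 ↦ 4|_4 = 4 ⇒ 3
(2) 3|_4 = 3 ↦ 3|_5 = 3 ⇒ 2
(3) 2|_5 = 2 ↦ 2|_6 = 2 ⇒ 1
(4) 1|_6 = 1 ↦ 1|_7 = 1 ⇒ 0

3, 3, 3, 2, 1, 0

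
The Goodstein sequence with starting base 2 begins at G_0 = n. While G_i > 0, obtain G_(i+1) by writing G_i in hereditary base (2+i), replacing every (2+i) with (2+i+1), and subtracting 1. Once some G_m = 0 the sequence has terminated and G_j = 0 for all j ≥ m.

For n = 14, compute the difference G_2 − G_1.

i=0: 14 = 2^(2 + 1) + 2^2 + 2 (b=2); 2→3: 3^(3 + 1) + 3^3 + 3 = 111; 111−1 = 110
i=1: 110 = 3^(3 + 1) + 3^3 + 2 (b=3); 3→4: 4^(4 + 1) + 4^4 + 2 = 1282; 1282−1 = 1281

1171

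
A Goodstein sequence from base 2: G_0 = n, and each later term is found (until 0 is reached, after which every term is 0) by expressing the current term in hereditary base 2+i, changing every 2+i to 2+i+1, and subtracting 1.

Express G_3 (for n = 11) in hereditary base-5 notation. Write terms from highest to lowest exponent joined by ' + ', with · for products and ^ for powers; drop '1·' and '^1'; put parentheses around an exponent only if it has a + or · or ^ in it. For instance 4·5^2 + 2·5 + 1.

G_0=11  [base 2] 2^(2 + 1) + 2 + 1  →[2↦3]→  3^(3 + 1) + 3 + 1 = 85  −1 ⇒ G_1=84
G_1=84  [base 3] 3^(3 + 1) + 3  →[3↦4]→  4^(4 + 1) + 4 = 1028  −1 ⇒ G_2=1027
G_2=1027  [base 4] 4^(4 + 1) + 3  →[4↦5]→  5^(5 + 1) + 3 = 15628  −1 ⇒ G_3=15627
G_3=15627  [base 5] 5^(5 + 1) + 2  →[5↦6]→  6^(6 + 1) + 2 = 279938  −1 ⇒ G_4=279937

5^(5 + 1) + 2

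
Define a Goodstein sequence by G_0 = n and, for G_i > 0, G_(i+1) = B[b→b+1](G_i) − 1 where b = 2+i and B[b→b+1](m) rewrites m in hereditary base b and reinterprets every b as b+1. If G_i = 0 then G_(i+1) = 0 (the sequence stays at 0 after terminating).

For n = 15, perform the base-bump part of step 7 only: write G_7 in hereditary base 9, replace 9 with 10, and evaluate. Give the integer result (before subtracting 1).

100077777776

G_0=15  [base 2] 2^(2 + 1) + 2^2 + 2 + 1  →[2↦3]→  3^(3 + 1) + 3^3 + 3 + 1 = 112  −1 ⇒ G_1=111
G_1=111  [base 3] 3^(3 + 1) + 3^3 + 3  →[3↦4]→  4^(4 + 1) + 4^4 + 4 = 1284  −1 ⇒ G_2=1283
G_2=1283  [base 4] 4^(4 + 1) + 4^4 + 3  →[4↦5]→  5^(5 + 1) + 5^5 + 3 = 18753  −1 ⇒ G_3=18752
G_3=18752  [base 5] 5^(5 + 1) + 5^5 + 2  →[5↦6]→  6^(6 + 1) + 6^6 + 2 = 326594  −1 ⇒ G_4=326593
G_4=326593  [base 6] 6^(6 + 1) + 6^6 + 1  →[6↦7]→  7^(7 + 1) + 7^7 + 1 = 6588345  −1 ⇒ G_5=6588344
G_5=6588344  [base 7] 7^(7 + 1) + 7^7  →[7↦8]→  8^(8 + 1) + 8^8 = 150994944  −1 ⇒ G_6=150994943
G_6=150994943  [base 8] 8^(8 + 1) + 7·8^7 + 7·8^6 + 7·8^5 + 7·8^4 + 7·8^3 + 7·8^2 + 7·8 + 7  →[8↦9]→  9^(9 + 1) + 7·9^7 + 7·9^6 + 7·9^5 + 7·9^4 + 7·9^3 + 7·9^2 + 7·9 + 7 = 3524450281  −1 ⇒ G_7=3524450280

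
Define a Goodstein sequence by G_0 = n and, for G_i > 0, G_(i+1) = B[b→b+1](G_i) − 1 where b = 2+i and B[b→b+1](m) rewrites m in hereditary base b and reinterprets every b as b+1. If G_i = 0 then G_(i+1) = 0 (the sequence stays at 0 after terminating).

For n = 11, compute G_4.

base 2: 11 = 2^(2 + 1) + 2 + 1; at 3: 3^(3 + 1) + 3 + 1 = 85; next = 84
base 3: 84 = 3^(3 + 1) + 3; at 4: 4^(4 + 1) + 4 = 1028; next = 1027
base 4: 1027 = 4^(4 + 1) + 3; at 5: 5^(5 + 1) + 3 = 15628; next = 15627
base 5: 15627 = 5^(5 + 1) + 2; at 6: 6^(6 + 1) + 2 = 279938; next = 279937
base 6: 279937 = 6^(6 + 1) + 1; at 7: 7^(7 + 1) + 1 = 5764802; next = 5764801

279937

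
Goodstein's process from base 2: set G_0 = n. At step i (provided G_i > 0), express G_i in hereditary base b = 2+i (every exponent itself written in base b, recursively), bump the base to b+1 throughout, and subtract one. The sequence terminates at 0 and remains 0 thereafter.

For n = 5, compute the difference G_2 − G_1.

G_0=5  [base 2] 2^2 + 1  →[2↦3]→  3^3 + 1 = 28  −1 ⇒ G_1=27
G_1=27  [base 3] 3^3  →[3↦4]→  4^4 = 256  −1 ⇒ G_2=255

228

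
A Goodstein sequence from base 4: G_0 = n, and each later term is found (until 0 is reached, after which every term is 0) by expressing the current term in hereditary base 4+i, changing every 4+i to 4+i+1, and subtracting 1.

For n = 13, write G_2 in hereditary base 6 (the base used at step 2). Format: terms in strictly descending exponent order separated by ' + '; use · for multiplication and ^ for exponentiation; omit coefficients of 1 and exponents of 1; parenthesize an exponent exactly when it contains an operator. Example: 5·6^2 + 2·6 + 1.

2·6 + 5

G_0 = 13. HB_4(13) = 3·4 + 1. Bump = 16. G_1 = 15.
G_1 = 15. HB_5(15) = 3·5. Bump = 18. G_2 = 17.
G_2 = 17. HB_6(17) = 2·6 + 5. Bump = 19. G_3 = 18.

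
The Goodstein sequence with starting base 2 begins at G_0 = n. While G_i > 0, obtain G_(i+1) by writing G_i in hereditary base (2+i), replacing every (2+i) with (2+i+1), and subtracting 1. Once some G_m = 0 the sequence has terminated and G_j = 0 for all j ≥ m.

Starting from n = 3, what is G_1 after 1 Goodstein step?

3

base 2: 3 = 2 + 1; at 3: 3 + 1 = 4; next = 3
base 3: 3 = 3; at 4: 4 = 4; next = 3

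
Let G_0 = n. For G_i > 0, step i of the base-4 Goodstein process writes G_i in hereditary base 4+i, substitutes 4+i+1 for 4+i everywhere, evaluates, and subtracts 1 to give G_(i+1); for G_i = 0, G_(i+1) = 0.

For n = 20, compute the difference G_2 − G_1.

20 —HB4→ 4^2 + 4 —bump→ 5^2 + 5 = 30 —(−1)→ 29
29 —HB5→ 5^2 + 4 —bump→ 6^2 + 4 = 40 —(−1)→ 39

10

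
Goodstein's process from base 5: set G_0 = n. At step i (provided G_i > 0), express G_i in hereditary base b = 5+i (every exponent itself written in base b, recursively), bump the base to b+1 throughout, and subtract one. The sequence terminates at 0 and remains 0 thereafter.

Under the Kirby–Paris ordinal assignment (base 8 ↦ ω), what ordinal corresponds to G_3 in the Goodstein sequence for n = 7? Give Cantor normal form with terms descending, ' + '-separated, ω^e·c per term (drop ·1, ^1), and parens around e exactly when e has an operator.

7 —HB5→ 5 + 2 —bump→ 6 + 2 = 8 —(−1)→ 7
7 —HB6→ 6 + 1 —bump→ 7 + 1 = 8 —(−1)→ 7
7 —HB7→ 7 —bump→ 8 = 8 —(−1)→ 7
7 —HB8→ 7 —bump→ 7 = 7 —(−1)→ 6

7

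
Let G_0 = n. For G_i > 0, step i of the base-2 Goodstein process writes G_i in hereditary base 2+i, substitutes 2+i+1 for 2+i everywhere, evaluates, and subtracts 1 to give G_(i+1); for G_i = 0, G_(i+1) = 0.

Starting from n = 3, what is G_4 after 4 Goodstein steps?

1

3 —HB2→ 2 + 1 —bump→ 3 + 1 = 4 —(−1)→ 3
3 —HB3→ 3 —bump→ 4 = 4 —(−1)→ 3
3 —HB4→ 3 —bump→ 3 = 3 —(−1)→ 2
2 —HB5→ 2 —bump→ 2 = 2 —(−1)→ 1
1 —HB6→ 1 —bump→ 1 = 1 —(−1)→ 0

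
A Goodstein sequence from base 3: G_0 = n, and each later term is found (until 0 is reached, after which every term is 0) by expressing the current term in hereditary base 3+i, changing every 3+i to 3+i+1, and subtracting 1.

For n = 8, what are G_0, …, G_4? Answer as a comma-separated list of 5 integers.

(0) 8|_3 = 2·3 + 2 ↦ 2·4 + 2|_4 = 10 ⇒ 9
(1) 9|_4 = 2·4 + 1 ↦ 2·5 + 1|_5 = 11 ⇒ 10
(2) 10|_5 = 2·5 ↦ 2·6|_6 = 12 ⇒ 11
(3) 11|_6 = 6 + 5 ↦ 7 + 5|_7 = 12 ⇒ 11

8, 9, 10, 11, 11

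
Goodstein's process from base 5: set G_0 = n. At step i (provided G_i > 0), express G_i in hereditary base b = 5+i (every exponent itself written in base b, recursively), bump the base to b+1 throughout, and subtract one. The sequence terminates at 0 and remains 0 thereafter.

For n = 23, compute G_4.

G_0 = 23. HB_5(23) = 4·5 + 3. Bump = 27. G_1 = 26.
G_1 = 26. HB_6(26) = 4·6 + 2. Bump = 30. G_2 = 29.
G_2 = 29. HB_7(29) = 4·7 + 1. Bump = 33. G_3 = 32.
G_3 = 32. HB_8(32) = 4·8. Bump = 36. G_4 = 35.
G_4 = 35. HB_9(35) = 3·9 + 8. Bump = 38. G_5 = 37.

35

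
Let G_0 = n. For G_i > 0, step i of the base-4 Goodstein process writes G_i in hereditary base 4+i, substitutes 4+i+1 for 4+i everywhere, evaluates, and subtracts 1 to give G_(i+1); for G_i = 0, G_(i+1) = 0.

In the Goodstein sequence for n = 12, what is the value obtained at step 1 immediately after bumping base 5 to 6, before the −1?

(0) 12|_4 = 3·4 ↦ 3·5|_5 = 15 ⇒ 14
(1) 14|_5 = 2·5 + 4 ↦ 2·6 + 4|_6 = 16 ⇒ 15

16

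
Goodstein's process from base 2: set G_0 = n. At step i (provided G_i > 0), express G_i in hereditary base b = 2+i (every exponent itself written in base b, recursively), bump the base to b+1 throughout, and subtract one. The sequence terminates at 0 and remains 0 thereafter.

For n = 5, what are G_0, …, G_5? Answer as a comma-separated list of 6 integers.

(0) 5|_2 = 2^2 + 1 ↦ 3^3 + 1|_3 = 28 ⇒ 27
(1) 27|_3 = 3^3 ↦ 4^4|_4 = 256 ⇒ 255
(2) 255|_4 = 3·4^3 + 3·4^2 + 3·4 + 3 ↦ 3·5^3 + 3·5^2 + 3·5 + 3|_5 = 468 ⇒ 467
(3) 467|_5 = 3·5^3 + 3·5^2 + 3·5 + 2 ↦ 3·6^3 + 3·6^2 + 3·6 + 2|_6 = 776 ⇒ 775
(4) 775|_6 = 3·6^3 + 3·6^2 + 3·6 + 1 ↦ 3·7^3 + 3·7^2 + 3·7 + 1|_7 = 1198 ⇒ 1197

5, 27, 255, 467, 775, 1197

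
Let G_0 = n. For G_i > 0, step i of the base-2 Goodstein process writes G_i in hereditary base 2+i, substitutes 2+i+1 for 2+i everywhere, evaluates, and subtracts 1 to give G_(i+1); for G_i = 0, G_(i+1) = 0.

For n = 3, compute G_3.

2

i=0: 3 = 2 + 1 (b=2); 2→3: 3 + 1 = 4; 4−1 = 3
i=1: 3 = 3 (b=3); 3→4: 4 = 4; 4−1 = 3
i=2: 3 = 3 (b=4); 4→5: 3 = 3; 3−1 = 2
i=3: 2 = 2 (b=5); 5→6: 2 = 2; 2−1 = 1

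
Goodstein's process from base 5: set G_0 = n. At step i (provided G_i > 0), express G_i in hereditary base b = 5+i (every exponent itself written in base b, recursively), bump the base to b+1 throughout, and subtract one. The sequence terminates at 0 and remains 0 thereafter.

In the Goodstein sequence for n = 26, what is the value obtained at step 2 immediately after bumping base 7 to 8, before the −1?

54

G_0=26  [base 5] 5^2 + 1  →[5↦6]→  6^2 + 1 = 37  −1 ⇒ G_1=36
G_1=36  [base 6] 6^2  →[6↦7]→  7^2 = 49  −1 ⇒ G_2=48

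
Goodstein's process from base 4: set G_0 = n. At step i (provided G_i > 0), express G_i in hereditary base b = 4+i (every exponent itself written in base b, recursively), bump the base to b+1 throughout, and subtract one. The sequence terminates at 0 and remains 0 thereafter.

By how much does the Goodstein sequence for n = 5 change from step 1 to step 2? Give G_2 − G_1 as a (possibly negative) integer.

i=0: 5 = 4 + 1 (b=4); 4→5: 5 + 1 = 6; 6−1 = 5
i=1: 5 = 5 (b=5); 5→6: 6 = 6; 6−1 = 5

0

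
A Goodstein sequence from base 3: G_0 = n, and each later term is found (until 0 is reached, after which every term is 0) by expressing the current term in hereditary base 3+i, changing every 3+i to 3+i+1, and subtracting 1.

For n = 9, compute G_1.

15

9 —HB3→ 3^2 —bump→ 4^2 = 16 —(−1)→ 15
15 —HB4→ 3·4 + 3 —bump→ 3·5 + 3 = 18 —(−1)→ 17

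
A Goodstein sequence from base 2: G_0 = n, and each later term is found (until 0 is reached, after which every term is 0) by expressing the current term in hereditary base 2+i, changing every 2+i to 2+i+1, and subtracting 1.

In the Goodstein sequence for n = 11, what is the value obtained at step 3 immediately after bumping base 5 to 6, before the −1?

279938

G_0 = 11. HB_2(11) = 2^(2 + 1) + 2 + 1. Bump = 85. G_1 = 84.
G_1 = 84. HB_3(84) = 3^(3 + 1) + 3. Bump = 1028. G_2 = 1027.
G_2 = 1027. HB_4(1027) = 4^(4 + 1) + 3. Bump = 15628. G_3 = 15627.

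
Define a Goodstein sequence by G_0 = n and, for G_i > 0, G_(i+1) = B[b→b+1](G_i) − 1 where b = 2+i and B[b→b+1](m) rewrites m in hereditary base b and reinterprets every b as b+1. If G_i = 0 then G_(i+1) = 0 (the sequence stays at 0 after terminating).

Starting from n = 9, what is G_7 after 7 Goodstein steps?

step 0: 9 = 2^(2 + 1) + 1; sub 3 for 2: 3^(3 + 1) + 1; = 82; G_1 = 82−1 = 81
step 1: 81 = 3^(3 + 1); sub 4 for 3: 4^(4 + 1); = 1024; G_2 = 1024−1 = 1023
step 2: 1023 = 3·4^4 + 3·4^3 + 3·4^2 + 3·4 + 3; sub 5 for 4: 3·5^5 + 3·5^3 + 3·5^2 + 3·5 + 3; = 9843; G_3 = 9843−1 = 9842
step 3: 9842 = 3·5^5 + 3·5^3 + 3·5^2 + 3·5 + 2; sub 6 for 5: 3·6^6 + 3·6^3 + 3·6^2 + 3·6 + 2; = 140744; G_4 = 140744−1 = 140743
step 4: 140743 = 3·6^6 + 3·6^3 + 3·6^2 + 3·6 + 1; sub 7 for 6: 3·7^7 + 3·7^3 + 3·7^2 + 3·7 + 1; = 2471827; G_5 = 2471827−1 = 2471826
step 5: 2471826 = 3·7^7 + 3·7^3 + 3·7^2 + 3·7; sub 8 for 7: 3·8^8 + 3·8^3 + 3·8^2 + 3·8; = 50333400; G_6 = 50333400−1 = 50333399
step 6: 50333399 = 3·8^8 + 3·8^3 + 3·8^2 + 2·8 + 7; sub 9 for 8: 3·9^9 + 3·9^3 + 3·9^2 + 2·9 + 7; = 1162263922; G_7 = 1162263922−1 = 1162263921
step 7: 1162263921 = 3·9^9 + 3·9^3 + 3·9^2 + 2·9 + 6; sub 10 for 9: 3·10^10 + 3·10^3 + 3·10^2 + 2·10 + 6; = 30000003326; G_8 = 30000003326−1 = 30000003325

1162263921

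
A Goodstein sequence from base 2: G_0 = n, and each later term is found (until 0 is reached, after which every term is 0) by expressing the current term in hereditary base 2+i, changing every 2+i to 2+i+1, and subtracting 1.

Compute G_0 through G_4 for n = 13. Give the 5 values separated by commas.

13, 108, 1279, 16092, 280711

(0) 13|_2 = 2^(2 + 1) + 2^2 + 1 ↦ 3^(3 + 1) + 3^3 + 1|_3 = 109 ⇒ 108
(1) 108|_3 = 3^(3 + 1) + 3^3 ↦ 4^(4 + 1) + 4^4|_4 = 1280 ⇒ 1279
(2) 1279|_4 = 4^(4 + 1) + 3·4^3 + 3·4^2 + 3·4 + 3 ↦ 5^(5 + 1) + 3·5^3 + 3·5^2 + 3·5 + 3|_5 = 16093 ⇒ 16092
(3) 16092|_5 = 5^(5 + 1) + 3·5^3 + 3·5^2 + 3·5 + 2 ↦ 6^(6 + 1) + 3·6^3 + 3·6^2 + 3·6 + 2|_6 = 280712 ⇒ 280711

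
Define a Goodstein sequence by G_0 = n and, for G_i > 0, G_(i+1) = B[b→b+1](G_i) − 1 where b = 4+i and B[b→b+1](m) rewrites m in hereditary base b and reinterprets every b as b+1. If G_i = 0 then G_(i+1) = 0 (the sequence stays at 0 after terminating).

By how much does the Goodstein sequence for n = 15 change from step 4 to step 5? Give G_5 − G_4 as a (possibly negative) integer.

1

i=0: 15 = 3·4 + 3 (b=4); 4→5: 3·5 + 3 = 18; 18−1 = 17
i=1: 17 = 3·5 + 2 (b=5); 5→6: 3·6 + 2 = 20; 20−1 = 19
i=2: 19 = 3·6 + 1 (b=6); 6→7: 3·7 + 1 = 22; 22−1 = 21
i=3: 21 = 3·7 (b=7); 7→8: 3·8 = 24; 24−1 = 23
i=4: 23 = 2·8 + 7 (b=8); 8→9: 2·9 + 7 = 25; 25−1 = 24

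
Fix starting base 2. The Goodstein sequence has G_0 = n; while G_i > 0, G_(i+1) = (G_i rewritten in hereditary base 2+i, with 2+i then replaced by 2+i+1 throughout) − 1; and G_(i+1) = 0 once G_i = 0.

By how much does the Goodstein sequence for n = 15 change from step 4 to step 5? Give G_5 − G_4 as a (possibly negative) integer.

(0) 15|_2 = 2^(2 + 1) + 2^2 + 2 + 1 ↦ 3^(3 + 1) + 3^3 + 3 + 1|_3 = 112 ⇒ 111
(1) 111|_3 = 3^(3 + 1) + 3^3 + 3 ↦ 4^(4 + 1) + 4^4 + 4|_4 = 1284 ⇒ 1283
(2) 1283|_4 = 4^(4 + 1) + 4^4 + 3 ↦ 5^(5 + 1) + 5^5 + 3|_5 = 18753 ⇒ 18752
(3) 18752|_5 = 5^(5 + 1) + 5^5 + 2 ↦ 6^(6 + 1) + 6^6 + 2|_6 = 326594 ⇒ 326593
(4) 326593|_6 = 6^(6 + 1) + 6^6 + 1 ↦ 7^(7 + 1) + 7^7 + 1|_7 = 6588345 ⇒ 6588344

6261751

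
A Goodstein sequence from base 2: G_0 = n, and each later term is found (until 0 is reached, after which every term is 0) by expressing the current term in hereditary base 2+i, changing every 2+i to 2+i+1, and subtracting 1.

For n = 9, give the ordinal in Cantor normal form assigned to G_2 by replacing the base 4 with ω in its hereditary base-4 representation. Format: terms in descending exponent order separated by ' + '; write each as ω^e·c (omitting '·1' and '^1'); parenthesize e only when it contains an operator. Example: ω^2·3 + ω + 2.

ω^ω·3 + ω^3·3 + ω^2·3 + ω·3 + 3

9 —HB2→ 2^(2 + 1) + 1 —bump→ 3^(3 + 1) + 1 = 82 —(−1)→ 81
81 —HB3→ 3^(3 + 1) —bump→ 4^(4 + 1) = 1024 —(−1)→ 1023
1023 —HB4→ 3·4^4 + 3·4^3 + 3·4^2 + 3·4 + 3 —bump→ 3·5^5 + 3·5^3 + 3·5^2 + 3·5 + 3 = 9843 —(−1)→ 9842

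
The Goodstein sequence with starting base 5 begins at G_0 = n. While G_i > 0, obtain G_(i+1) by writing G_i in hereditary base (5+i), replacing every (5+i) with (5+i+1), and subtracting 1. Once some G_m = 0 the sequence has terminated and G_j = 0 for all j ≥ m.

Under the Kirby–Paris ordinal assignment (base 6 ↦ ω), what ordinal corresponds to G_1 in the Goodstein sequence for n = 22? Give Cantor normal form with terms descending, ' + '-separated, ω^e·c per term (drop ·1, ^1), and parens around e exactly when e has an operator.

[0] 22 ≡ 4·5 + 2 (base 5). Lift 6: 26. −1: 25.
[1] 25 ≡ 4·6 + 1 (base 6). Lift 7: 29. −1: 28.

ω·4 + 1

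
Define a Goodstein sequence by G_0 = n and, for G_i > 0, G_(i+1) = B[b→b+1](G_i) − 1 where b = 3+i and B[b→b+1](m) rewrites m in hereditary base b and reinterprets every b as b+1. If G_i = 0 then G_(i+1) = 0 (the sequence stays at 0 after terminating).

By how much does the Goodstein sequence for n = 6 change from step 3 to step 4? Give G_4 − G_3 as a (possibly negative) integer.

G_0=6  [base 3] 2·3  →[3↦4]→  2·4 = 8  −1 ⇒ G_1=7
G_1=7  [base 4] 4 + 3  →[4↦5]→  5 + 3 = 8  −1 ⇒ G_2=7
G_2=7  [base 5] 5 + 2  →[5↦6]→  6 + 2 = 8  −1 ⇒ G_3=7
G_3=7  [base 6] 6 + 1  →[6↦7]→  7 + 1 = 8  −1 ⇒ G_4=7

0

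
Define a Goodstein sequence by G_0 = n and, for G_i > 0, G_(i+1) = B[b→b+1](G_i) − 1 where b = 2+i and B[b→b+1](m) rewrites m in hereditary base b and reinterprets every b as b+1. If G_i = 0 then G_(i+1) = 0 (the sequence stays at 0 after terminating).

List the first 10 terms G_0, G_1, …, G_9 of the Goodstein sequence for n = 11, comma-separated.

11, 84, 1027, 15627, 279937, 5764801, 134217727, 2749609302, 70077777775, 1997331745490

base 2: 11 = 2^(2 + 1) + 2 + 1; at 3: 3^(3 + 1) + 3 + 1 = 85; next = 84
base 3: 84 = 3^(3 + 1) + 3; at 4: 4^(4 + 1) + 4 = 1028; next = 1027
base 4: 1027 = 4^(4 + 1) + 3; at 5: 5^(5 + 1) + 3 = 15628; next = 15627
base 5: 15627 = 5^(5 + 1) + 2; at 6: 6^(6 + 1) + 2 = 279938; next = 279937
base 6: 279937 = 6^(6 + 1) + 1; at 7: 7^(7 + 1) + 1 = 5764802; next = 5764801
base 7: 5764801 = 7^(7 + 1); at 8: 8^(8 + 1) = 134217728; next = 134217727
base 8: 134217727 = 7·8^8 + 7·8^7 + 7·8^6 + 7·8^5 + 7·8^4 + 7·8^3 + 7·8^2 + 7·8 + 7; at 9: 7·9^9 + 7·9^7 + 7·9^6 + 7·9^5 + 7·9^4 + 7·9^3 + 7·9^2 + 7·9 + 7 = 2749609303; next = 2749609302
base 9: 2749609302 = 7·9^9 + 7·9^7 + 7·9^6 + 7·9^5 + 7·9^4 + 7·9^3 + 7·9^2 + 7·9 + 6; at 10: 7·10^10 + 7·10^7 + 7·10^6 + 7·10^5 + 7·10^4 + 7·10^3 + 7·10^2 + 7·10 + 6 = 70077777776; next = 70077777775
base 10: 70077777775 = 7·10^10 + 7·10^7 + 7·10^6 + 7·10^5 + 7·10^4 + 7·10^3 + 7·10^2 + 7·10 + 5; at 11: 7·11^11 + 7·11^7 + 7·11^6 + 7·11^5 + 7·11^4 + 7·11^3 + 7·11^2 + 7·11 + 5 = 1997331745491; next = 1997331745490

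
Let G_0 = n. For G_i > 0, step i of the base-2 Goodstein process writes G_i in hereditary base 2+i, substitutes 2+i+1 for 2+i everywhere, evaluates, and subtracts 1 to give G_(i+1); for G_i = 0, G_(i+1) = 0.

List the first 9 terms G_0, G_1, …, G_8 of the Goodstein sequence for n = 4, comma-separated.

G_0=4  [base 2] 2^2  →[2↦3]→  3^3 = 27  −1 ⇒ G_1=26
G_1=26  [base 3] 2·3^2 + 2·3 + 2  →[3↦4]→  2·4^2 + 2·4 + 2 = 42  −1 ⇒ G_2=41
G_2=41  [base 4] 2·4^2 + 2·4 + 1  →[4↦5]→  2·5^2 + 2·5 + 1 = 61  −1 ⇒ G_3=60
G_3=60  [base 5] 2·5^2 + 2·5  →[5↦6]→  2·6^2 + 2·6 = 84  −1 ⇒ G_4=83
G_4=83  [base 6] 2·6^2 + 6 + 5  →[6↦7]→  2·7^2 + 7 + 5 = 110  −1 ⇒ G_5=109
G_5=109  [base 7] 2·7^2 + 7 + 4  →[7↦8]→  2·8^2 + 8 + 4 = 140  −1 ⇒ G_6=139
G_6=139  [base 8] 2·8^2 + 8 + 3  →[8↦9]→  2·9^2 + 9 + 3 = 174  −1 ⇒ G_7=173
G_7=173  [base 9] 2·9^2 + 9 + 2  →[9↦10]→  2·10^2 + 10 + 2 = 212  −1 ⇒ G_8=211

4, 26, 41, 60, 83, 109, 139, 173, 211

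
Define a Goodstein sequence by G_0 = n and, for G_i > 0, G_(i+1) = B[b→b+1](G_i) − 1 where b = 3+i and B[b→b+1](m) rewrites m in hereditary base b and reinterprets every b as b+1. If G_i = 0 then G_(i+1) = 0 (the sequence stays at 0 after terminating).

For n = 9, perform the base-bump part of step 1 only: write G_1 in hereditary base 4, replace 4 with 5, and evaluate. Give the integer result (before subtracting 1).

18

base 3: 9 = 3^2; at 4: 4^2 = 16; next = 15
base 4: 15 = 3·4 + 3; at 5: 3·5 + 3 = 18; next = 17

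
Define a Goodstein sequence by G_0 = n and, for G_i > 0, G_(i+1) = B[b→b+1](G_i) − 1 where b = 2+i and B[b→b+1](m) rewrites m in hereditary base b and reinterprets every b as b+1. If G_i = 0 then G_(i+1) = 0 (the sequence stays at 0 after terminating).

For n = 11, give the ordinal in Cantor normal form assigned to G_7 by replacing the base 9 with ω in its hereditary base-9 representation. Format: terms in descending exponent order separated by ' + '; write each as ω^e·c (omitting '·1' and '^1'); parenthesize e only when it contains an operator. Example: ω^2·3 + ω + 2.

ω^ω·7 + ω^7·7 + ω^6·7 + ω^5·7 + ω^4·7 + ω^3·7 + ω^2·7 + ω·7 + 6

i=0: 11 = 2^(2 + 1) + 2 + 1 (b=2); 2→3: 3^(3 + 1) + 3 + 1 = 85; 85−1 = 84
i=1: 84 = 3^(3 + 1) + 3 (b=3); 3→4: 4^(4 + 1) + 4 = 1028; 1028−1 = 1027
i=2: 1027 = 4^(4 + 1) + 3 (b=4); 4→5: 5^(5 + 1) + 3 = 15628; 15628−1 = 15627
i=3: 15627 = 5^(5 + 1) + 2 (b=5); 5→6: 6^(6 + 1) + 2 = 279938; 279938−1 = 279937
i=4: 279937 = 6^(6 + 1) + 1 (b=6); 6→7: 7^(7 + 1) + 1 = 5764802; 5764802−1 = 5764801
i=5: 5764801 = 7^(7 + 1) (b=7); 7→8: 8^(8 + 1) = 134217728; 134217728−1 = 134217727
i=6: 134217727 = 7·8^8 + 7·8^7 + 7·8^6 + 7·8^5 + 7·8^4 + 7·8^3 + 7·8^2 + 7·8 + 7 (b=8); 8→9: 7·9^9 + 7·9^7 + 7·9^6 + 7·9^5 + 7·9^4 + 7·9^3 + 7·9^2 + 7·9 + 7 = 2749609303; 2749609303−1 = 2749609302
i=7: 2749609302 = 7·9^9 + 7·9^7 + 7·9^6 + 7·9^5 + 7·9^4 + 7·9^3 + 7·9^2 + 7·9 + 6 (b=9); 9→10: 7·10^10 + 7·10^7 + 7·10^6 + 7·10^5 + 7·10^4 + 7·10^3 + 7·10^2 + 7·10 + 6 = 70077777776; 70077777776−1 = 70077777775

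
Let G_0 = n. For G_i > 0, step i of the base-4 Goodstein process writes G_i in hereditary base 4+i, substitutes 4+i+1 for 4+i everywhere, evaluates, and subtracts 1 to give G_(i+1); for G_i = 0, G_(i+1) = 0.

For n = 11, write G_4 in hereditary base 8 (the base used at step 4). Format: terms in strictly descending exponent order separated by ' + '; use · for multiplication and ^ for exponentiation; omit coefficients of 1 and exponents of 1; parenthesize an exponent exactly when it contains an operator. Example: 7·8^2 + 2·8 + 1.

[0] 11 ≡ 2·4 + 3 (base 4). Lift 5: 13. −1: 12.
[1] 12 ≡ 2·5 + 2 (base 5). Lift 6: 14. −1: 13.
[2] 13 ≡ 2·6 + 1 (base 6). Lift 7: 15. −1: 14.
[3] 14 ≡ 2·7 (base 7). Lift 8: 16. −1: 15.
[4] 15 ≡ 8 + 7 (base 8). Lift 9: 16. −1: 15.

8 + 7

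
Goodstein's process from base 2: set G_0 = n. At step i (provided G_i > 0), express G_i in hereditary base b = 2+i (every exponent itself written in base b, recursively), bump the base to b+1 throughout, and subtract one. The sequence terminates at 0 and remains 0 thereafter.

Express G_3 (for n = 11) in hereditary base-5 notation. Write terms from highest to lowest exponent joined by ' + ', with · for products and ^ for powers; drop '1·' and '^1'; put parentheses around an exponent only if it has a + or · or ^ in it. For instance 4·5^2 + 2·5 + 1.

(0) 11|_2 = 2^(2 + 1) + 2 + 1 ↦ 3^(3 + 1) + 3 + 1|_3 = 85 ⇒ 84
(1) 84|_3 = 3^(3 + 1) + 3 ↦ 4^(4 + 1) + 4|_4 = 1028 ⇒ 1027
(2) 1027|_4 = 4^(4 + 1) + 3 ↦ 5^(5 + 1) + 3|_5 = 15628 ⇒ 15627
(3) 15627|_5 = 5^(5 + 1) + 2 ↦ 6^(6 + 1) + 2|_6 = 279938 ⇒ 279937

5^(5 + 1) + 2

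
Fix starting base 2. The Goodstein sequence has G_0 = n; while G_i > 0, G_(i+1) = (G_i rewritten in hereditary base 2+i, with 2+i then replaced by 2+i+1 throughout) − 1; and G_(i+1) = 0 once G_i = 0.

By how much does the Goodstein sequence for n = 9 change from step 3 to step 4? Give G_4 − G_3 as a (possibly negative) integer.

base 2: 9 = 2^(2 + 1) + 1; at 3: 3^(3 + 1) + 1 = 82; next = 81
base 3: 81 = 3^(3 + 1); at 4: 4^(4 + 1) = 1024; next = 1023
base 4: 1023 = 3·4^4 + 3·4^3 + 3·4^2 + 3·4 + 3; at 5: 3·5^5 + 3·5^3 + 3·5^2 + 3·5 + 3 = 9843; next = 9842
base 5: 9842 = 3·5^5 + 3·5^3 + 3·5^2 + 3·5 + 2; at 6: 3·6^6 + 3·6^3 + 3·6^2 + 3·6 + 2 = 140744; next = 140743

130901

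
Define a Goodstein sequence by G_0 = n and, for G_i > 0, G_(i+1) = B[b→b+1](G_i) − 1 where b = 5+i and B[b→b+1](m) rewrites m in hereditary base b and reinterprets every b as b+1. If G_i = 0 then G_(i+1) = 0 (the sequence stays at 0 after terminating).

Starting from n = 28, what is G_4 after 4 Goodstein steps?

80

G_0=28  [base 5] 5^2 + 3  →[5↦6]→  6^2 + 3 = 39  −1 ⇒ G_1=38
G_1=38  [base 6] 6^2 + 2  →[6↦7]→  7^2 + 2 = 51  −1 ⇒ G_2=50
G_2=50  [base 7] 7^2 + 1  →[7↦8]→  8^2 + 1 = 65  −1 ⇒ G_3=64
G_3=64  [base 8] 8^2  →[8↦9]→  9^2 = 81  −1 ⇒ G_4=80
G_4=80  [base 9] 8·9 + 8  →[9↦10]→  8·10 + 8 = 88  −1 ⇒ G_5=87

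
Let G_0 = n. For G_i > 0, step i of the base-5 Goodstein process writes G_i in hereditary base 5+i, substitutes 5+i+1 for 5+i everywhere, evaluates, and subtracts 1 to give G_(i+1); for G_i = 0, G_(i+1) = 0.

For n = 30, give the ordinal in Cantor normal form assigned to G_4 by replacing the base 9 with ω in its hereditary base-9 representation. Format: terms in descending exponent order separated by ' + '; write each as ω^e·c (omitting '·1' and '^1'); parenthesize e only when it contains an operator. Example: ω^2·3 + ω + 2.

ω^2 + 2

G_0=30  [base 5] 5^2 + 5  →[5↦6]→  6^2 + 6 = 42  −1 ⇒ G_1=41
G_1=41  [base 6] 6^2 + 5  →[6↦7]→  7^2 + 5 = 54  −1 ⇒ G_2=53
G_2=53  [base 7] 7^2 + 4  →[7↦8]→  8^2 + 4 = 68  −1 ⇒ G_3=67
G_3=67  [base 8] 8^2 + 3  →[8↦9]→  9^2 + 3 = 84  −1 ⇒ G_4=83
G_4=83  [base 9] 9^2 + 2  →[9↦10]→  10^2 + 2 = 102  −1 ⇒ G_5=101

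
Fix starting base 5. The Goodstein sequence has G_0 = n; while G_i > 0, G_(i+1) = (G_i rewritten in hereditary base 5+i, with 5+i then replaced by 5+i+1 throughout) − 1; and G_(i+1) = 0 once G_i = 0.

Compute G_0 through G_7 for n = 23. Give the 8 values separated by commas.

base 5: 23 = 4·5 + 3; at 6: 4·6 + 3 = 27; next = 26
base 6: 26 = 4·6 + 2; at 7: 4·7 + 2 = 30; next = 29
base 7: 29 = 4·7 + 1; at 8: 4·8 + 1 = 33; next = 32
base 8: 32 = 4·8; at 9: 4·9 = 36; next = 35
base 9: 35 = 3·9 + 8; at 10: 3·10 + 8 = 38; next = 37
base 10: 37 = 3·10 + 7; at 11: 3·11 + 7 = 40; next = 39
base 11: 39 = 3·11 + 6; at 12: 3·12 + 6 = 42; next = 41

23, 26, 29, 32, 35, 37, 39, 41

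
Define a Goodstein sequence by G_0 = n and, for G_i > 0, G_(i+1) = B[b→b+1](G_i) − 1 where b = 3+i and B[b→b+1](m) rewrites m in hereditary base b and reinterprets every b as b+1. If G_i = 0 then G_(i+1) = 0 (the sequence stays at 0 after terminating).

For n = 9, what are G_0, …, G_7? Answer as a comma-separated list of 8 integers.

G_0=9  [base 3] 3^2  →[3↦4]→  4^2 = 16  −1 ⇒ G_1=15
G_1=15  [base 4] 3·4 + 3  →[4↦5]→  3·5 + 3 = 18  −1 ⇒ G_2=17
G_2=17  [base 5] 3·5 + 2  →[5↦6]→  3·6 + 2 = 20  −1 ⇒ G_3=19
G_3=19  [base 6] 3·6 + 1  →[6↦7]→  3·7 + 1 = 22  −1 ⇒ G_4=21
G_4=21  [base 7] 3·7  →[7↦8]→  3·8 = 24  −1 ⇒ G_5=23
G_5=23  [base 8] 2·8 + 7  →[8↦9]→  2·9 + 7 = 25  −1 ⇒ G_6=24
G_6=24  [base 9] 2·9 + 6  →[9↦10]→  2·10 + 6 = 26  −1 ⇒ G_7=25

9, 15, 17, 19, 21, 23, 24, 25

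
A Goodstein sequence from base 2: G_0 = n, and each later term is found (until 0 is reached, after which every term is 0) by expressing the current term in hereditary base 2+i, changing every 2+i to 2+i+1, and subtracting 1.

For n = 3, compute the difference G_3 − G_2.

[0] 3 ≡ 2 + 1 (base 2). Lift 3: 4. −1: 3.
[1] 3 ≡ 3 (base 3). Lift 4: 4. −1: 3.
[2] 3 ≡ 3 (base 4). Lift 5: 3. −1: 2.

-1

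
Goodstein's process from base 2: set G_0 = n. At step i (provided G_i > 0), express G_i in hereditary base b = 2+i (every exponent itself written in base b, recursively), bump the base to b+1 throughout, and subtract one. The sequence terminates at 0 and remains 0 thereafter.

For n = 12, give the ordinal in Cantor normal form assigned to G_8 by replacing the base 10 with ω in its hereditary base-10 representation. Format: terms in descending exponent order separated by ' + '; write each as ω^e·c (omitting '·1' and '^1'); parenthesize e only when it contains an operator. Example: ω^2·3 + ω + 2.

step 0: 12 = 2^(2 + 1) + 2^2; sub 3 for 2: 3^(3 + 1) + 3^3; = 108; G_1 = 108−1 = 107
step 1: 107 = 3^(3 + 1) + 2·3^2 + 2·3 + 2; sub 4 for 3: 4^(4 + 1) + 2·4^2 + 2·4 + 2; = 1066; G_2 = 1066−1 = 1065
step 2: 1065 = 4^(4 + 1) + 2·4^2 + 2·4 + 1; sub 5 for 4: 5^(5 + 1) + 2·5^2 + 2·5 + 1; = 15686; G_3 = 15686−1 = 15685
step 3: 15685 = 5^(5 + 1) + 2·5^2 + 2·5; sub 6 for 5: 6^(6 + 1) + 2·6^2 + 2·6; = 280020; G_4 = 280020−1 = 280019
step 4: 280019 = 6^(6 + 1) + 2·6^2 + 6 + 5; sub 7 for 6: 7^(7 + 1) + 2·7^2 + 7 + 5; = 5764911; G_5 = 5764911−1 = 5764910
step 5: 5764910 = 7^(7 + 1) + 2·7^2 + 7 + 4; sub 8 for 7: 8^(8 + 1) + 2·8^2 + 8 + 4; = 134217868; G_6 = 134217868−1 = 134217867
step 6: 134217867 = 8^(8 + 1) + 2·8^2 + 8 + 3; sub 9 for 8: 9^(9 + 1) + 2·9^2 + 9 + 3; = 3486784575; G_7 = 3486784575−1 = 3486784574
step 7: 3486784574 = 9^(9 + 1) + 2·9^2 + 9 + 2; sub 10 for 9: 10^(10 + 1) + 2·10^2 + 10 + 2; = 100000000212; G_8 = 100000000212−1 = 100000000211

ω^(ω + 1) + ω^2·2 + ω + 1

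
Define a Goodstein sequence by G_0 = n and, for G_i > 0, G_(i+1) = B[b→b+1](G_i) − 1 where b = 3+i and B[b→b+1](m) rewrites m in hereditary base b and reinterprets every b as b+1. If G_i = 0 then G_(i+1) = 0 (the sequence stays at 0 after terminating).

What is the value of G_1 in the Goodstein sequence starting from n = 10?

16

10 —HB3→ 3^2 + 1 —bump→ 4^2 + 1 = 17 —(−1)→ 16
16 —HB4→ 4^2 —bump→ 5^2 = 25 —(−1)→ 24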